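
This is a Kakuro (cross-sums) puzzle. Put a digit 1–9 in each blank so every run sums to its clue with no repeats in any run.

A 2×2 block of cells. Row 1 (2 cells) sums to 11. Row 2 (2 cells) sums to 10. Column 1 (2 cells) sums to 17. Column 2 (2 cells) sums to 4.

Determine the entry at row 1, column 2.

3

17 in 2 cells must be {8,9}; 4 in 2 cells must be {1,3}.
The 11 across and the 4 down share only 3, so (1,2) = 3.
(2,2) = 4 − 3 = 1 completes the 4 down.
(1,1) = 11 − 3 = 8 completes the 11 across.
(2,1) = 10 − 1 = 9 completes the 10 across.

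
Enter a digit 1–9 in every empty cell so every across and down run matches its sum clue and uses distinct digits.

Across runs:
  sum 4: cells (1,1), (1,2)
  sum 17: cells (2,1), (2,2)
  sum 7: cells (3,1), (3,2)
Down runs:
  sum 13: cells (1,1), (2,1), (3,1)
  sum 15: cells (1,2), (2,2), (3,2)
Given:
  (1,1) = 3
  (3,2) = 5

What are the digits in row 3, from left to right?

2 5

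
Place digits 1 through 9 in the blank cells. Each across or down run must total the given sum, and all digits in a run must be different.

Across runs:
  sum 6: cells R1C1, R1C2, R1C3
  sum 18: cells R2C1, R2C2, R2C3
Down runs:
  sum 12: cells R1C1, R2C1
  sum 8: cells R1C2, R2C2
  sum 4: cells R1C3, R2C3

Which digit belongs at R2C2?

6

6 in 3 cells must be {1,2,3}; 4 in 2 cells must be {1,3}.
The 6 across and the 12 down share only 3, so R1C1 = 3.
Given what's placed, R1C3 must be 1 to fit the 6 across and 4 down.
R2C1 = 12 − 3 = 9 completes the 12 down.
R2C3 = 4 − 1 = 3 completes the 4 down.
R1C2 = 6 − 4 = 2 completes the 6 across.
R2C2 = 18 − 12 = 6 completes the 18 across.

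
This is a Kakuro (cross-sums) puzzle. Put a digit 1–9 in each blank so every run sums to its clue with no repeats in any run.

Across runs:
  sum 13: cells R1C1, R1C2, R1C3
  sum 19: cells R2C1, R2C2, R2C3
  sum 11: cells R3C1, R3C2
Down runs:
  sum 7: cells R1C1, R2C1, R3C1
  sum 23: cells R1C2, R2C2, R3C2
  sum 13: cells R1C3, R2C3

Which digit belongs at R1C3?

7 in 3 cells must be {1,2,4}; 23 in 3 cells must be {6,8,9}.
Nothing is forced directly, so branch on R2C1, whose candidates are 2 or 4. If R2C1 = 2: that forces R3C1 = 4, after which R3C2 would have to be in {7} for the 11 across but in {6,8,9} for the 23 down — contradiction. So R2C1 = 4.
Given what's placed, R3C1 must be 2 to fit the 11 across and 7 down.
R3C2 = 11 − 2 = 9 completes the 11 across.
R1C1 = 7 − 6 = 1 completes the 7 down.
R1C2 = 8: the only remaining digit allowed by both the 13 across and the 23 down.
R1C3 = 13 − 9 = 4 completes the 13 across.

4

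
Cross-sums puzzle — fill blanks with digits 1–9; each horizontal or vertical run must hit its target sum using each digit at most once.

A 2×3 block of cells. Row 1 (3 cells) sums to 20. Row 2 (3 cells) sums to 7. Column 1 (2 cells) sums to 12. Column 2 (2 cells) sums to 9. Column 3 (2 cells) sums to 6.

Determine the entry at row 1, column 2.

7 in 3 cells must be {1,2,4}.
The 7 across and the 12 down share only 4, so (2,1) = 4.
(1,1) = 12 − 4 = 8 completes the 12 down.
Given what's placed, (1,3) must be 5 to fit the 20 across and 6 down.
(2,3) = 6 − 5 = 1 completes the 6 down.
(1,2) = 20 − 13 = 7 completes the 20 across.
(2,2) = 7 − 5 = 2 completes the 7 across.

7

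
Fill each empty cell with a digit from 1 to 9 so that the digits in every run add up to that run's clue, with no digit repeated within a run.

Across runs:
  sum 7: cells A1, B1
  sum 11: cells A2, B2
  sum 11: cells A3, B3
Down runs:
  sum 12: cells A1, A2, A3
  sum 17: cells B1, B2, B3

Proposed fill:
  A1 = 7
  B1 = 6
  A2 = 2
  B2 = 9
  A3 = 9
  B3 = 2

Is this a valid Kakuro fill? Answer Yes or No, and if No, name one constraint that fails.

No — the across run A1–B1 sums to 13, not 7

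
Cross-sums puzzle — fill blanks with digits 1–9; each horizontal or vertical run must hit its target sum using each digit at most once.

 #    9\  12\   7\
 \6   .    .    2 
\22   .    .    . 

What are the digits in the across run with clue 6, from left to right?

6 in 3 cells must be {1,2,3}.
R1C2 = 3: the only remaining digit allowed by both the 6 across and the 12 down.
R2C2 = 12 − 3 = 9 completes the 12 down.
R2C3 = 7 − 2 = 5 completes the 7 down.
R1C1 = 6 − 5 = 1 completes the 6 across.
R2C1 = 22 − 14 = 8 completes the 22 across.

1 3 2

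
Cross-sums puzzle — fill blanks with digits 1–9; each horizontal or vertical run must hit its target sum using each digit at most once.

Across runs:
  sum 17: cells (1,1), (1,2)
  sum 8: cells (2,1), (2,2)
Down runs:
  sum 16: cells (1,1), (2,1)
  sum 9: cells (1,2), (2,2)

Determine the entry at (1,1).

9

17 in 2 cells must be {8,9}; 16 in 2 cells must be {7,9}.
The 17 across and the 16 down share only 9, so (1,1) = 9.
(1,2) = 17 − 9 = 8 completes the 17 across.
(2,1) = 16 − 9 = 7 completes the 16 down.
(2,2) = 8 − 7 = 1 completes the 8 across.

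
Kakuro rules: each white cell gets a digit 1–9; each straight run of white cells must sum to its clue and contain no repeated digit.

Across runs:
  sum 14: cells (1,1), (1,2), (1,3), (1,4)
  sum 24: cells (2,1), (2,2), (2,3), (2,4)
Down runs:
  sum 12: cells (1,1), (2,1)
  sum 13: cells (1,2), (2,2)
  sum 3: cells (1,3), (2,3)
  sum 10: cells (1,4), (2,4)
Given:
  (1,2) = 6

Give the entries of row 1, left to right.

3 6 1 4

3 in 2 cells must be {1,2}.
(2,2) = 13 − 6 = 7 completes the 13 down.
(2,3) = 2: the only remaining digit allowed by both the 24 across and the 3 down.
(1,3) = 3 − 2 = 1 completes the 3 down.
(2,1) = 9: the only remaining digit allowed by both the 24 across and the 12 down.
(2,4) = 24 − 18 = 6 completes the 24 across.
(1,1) = 12 − 9 = 3 completes the 12 down.
(1,4) = 14 − 10 = 4 completes the 14 across.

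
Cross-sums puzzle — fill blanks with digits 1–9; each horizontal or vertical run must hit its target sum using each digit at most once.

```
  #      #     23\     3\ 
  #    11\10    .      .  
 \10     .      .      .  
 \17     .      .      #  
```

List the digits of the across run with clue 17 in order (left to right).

17 in 2 cells must be {8,9}; 23 in 3 cells must be {6,8,9}; 3 in 2 cells must be {1,2}.
The 10 across and the 23 down share only 6, so R2C2 = 6.
R2C3 = 1: the only remaining digit allowed by both the 10 across and the 3 down.
R1C3 = 3 − 1 = 2 completes the 3 down.
R2C1 = 10 − 7 = 3 completes the 10 across.
R3C1 = 11 − 3 = 8 completes the 11 down.
R3C2 = 17 − 8 = 9 completes the 17 across.
R1C2 = 10 − 2 = 8 completes the 10 across.

8, 9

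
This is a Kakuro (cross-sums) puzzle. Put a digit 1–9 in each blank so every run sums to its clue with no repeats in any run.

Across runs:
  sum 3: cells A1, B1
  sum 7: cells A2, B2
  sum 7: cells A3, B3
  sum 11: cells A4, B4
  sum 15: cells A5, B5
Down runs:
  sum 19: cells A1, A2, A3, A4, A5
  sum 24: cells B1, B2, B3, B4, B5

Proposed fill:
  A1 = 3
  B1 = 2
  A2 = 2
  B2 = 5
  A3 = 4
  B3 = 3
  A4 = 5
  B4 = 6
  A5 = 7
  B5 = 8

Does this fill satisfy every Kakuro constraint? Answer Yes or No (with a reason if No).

No — the down run A1–A5 sums to 21, not 19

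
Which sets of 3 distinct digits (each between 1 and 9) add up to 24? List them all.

3 distinct digits from 1–9 sum between 6 and 24.
Only one set works: {7,8,9}.

{7,8,9}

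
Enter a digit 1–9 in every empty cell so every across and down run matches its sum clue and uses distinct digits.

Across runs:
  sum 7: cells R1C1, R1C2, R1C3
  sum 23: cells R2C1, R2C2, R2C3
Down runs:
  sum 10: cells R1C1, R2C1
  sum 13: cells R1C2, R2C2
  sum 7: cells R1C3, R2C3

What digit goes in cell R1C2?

7 in 3 cells must be {1,2,4}; 23 in 3 cells must be {6,8,9}.
The 7 across and the 13 down share only 4, so R1C2 = 4.
R2C2 = 13 − 4 = 9 completes the 13 down.
Given what's placed, R2C3 must be 6 to fit the 23 across and 7 down.
R1C3 = 7 − 6 = 1 completes the 7 down.
R2C1 = 23 − 15 = 8 completes the 23 across.
R1C1 = 7 − 5 = 2 completes the 7 across.

4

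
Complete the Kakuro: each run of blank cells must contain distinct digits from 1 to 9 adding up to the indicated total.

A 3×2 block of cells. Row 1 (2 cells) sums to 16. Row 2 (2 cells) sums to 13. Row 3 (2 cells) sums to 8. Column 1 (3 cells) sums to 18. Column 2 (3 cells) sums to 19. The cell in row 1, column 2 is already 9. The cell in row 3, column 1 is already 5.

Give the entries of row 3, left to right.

5, 3

16 in 2 cells must be {7,9}.
(1,1) = 16 − 9 = 7 completes the 16 across.
(2,1) = 18 − 12 = 6 completes the 18 down.
(2,2) = 13 − 6 = 7 completes the 13 across.
(3,2) = 8 − 5 = 3 completes the 8 across.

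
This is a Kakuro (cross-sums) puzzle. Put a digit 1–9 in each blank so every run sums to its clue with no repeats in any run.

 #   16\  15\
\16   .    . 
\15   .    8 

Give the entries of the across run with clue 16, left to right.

9 7

16 in 2 cells must be {7,9}.
R1C2 = 15 − 8 = 7 completes the 15 down.
R2C1 = 15 − 8 = 7 completes the 15 across.
R1C1 = 16 − 7 = 9 completes the 16 across.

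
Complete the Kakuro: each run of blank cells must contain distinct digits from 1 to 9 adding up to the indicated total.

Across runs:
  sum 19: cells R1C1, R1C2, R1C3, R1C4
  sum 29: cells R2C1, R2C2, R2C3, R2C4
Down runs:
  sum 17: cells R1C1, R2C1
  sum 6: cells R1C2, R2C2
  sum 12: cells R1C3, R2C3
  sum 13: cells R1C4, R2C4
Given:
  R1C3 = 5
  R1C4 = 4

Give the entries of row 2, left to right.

8 5 7 9

29 in 4 cells must be {5,7,8,9}; 17 in 2 cells must be {8,9}.
R2C2 = 5: only digit in both the 29-across and 6-down candidate sets.
R2C3 = 12 − 5 = 7 completes the 12 down.
R2C4 = 13 − 4 = 9 completes the 13 down.
R1C2 = 6 − 5 = 1 completes the 6 down.
R2C1 = 29 − 21 = 8 completes the 29 across.
R1C1 = 19 − 10 = 9 completes the 19 across.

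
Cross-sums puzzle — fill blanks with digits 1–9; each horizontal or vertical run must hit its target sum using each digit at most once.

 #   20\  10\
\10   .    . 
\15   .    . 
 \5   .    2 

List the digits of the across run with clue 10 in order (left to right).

9 1

R2C2 = 7: the only remaining digit allowed by both the 15 across and the 10 down.
R3C1 = 5 − 2 = 3 completes the 5 across.
R1C2 = 10 − 9 = 1 completes the 10 down.
R2C1 = 15 − 7 = 8 completes the 15 across.
R1C1 = 10 − 1 = 9 completes the 10 across.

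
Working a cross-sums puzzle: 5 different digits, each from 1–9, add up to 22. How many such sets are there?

9

5 distinct digits from 1–9 sum between 15 and 35.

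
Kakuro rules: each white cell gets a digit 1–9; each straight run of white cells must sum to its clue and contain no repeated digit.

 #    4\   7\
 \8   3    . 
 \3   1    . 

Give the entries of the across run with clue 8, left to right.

3 in 2 cells must be {1,2}; 4 in 2 cells must be {1,3}.
R1C2 = 8 − 3 = 5 completes the 8 across.
R2C2 = 3 − 1 = 2 completes the 3 across.

3 5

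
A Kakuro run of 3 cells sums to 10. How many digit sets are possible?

4

3 distinct digits from 1–9 sum between 6 and 24.
Enumerating: {1,2,7}, {1,3,6}, {1,4,5}, {2,3,5}.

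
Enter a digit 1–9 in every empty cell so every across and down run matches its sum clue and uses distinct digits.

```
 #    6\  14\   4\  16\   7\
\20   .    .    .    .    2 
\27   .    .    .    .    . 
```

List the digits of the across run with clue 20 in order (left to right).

4 in 2 cells must be {1,3}; 16 in 2 cells must be {7,9}.
R2C5 = 7 − 2 = 5 completes the 7 down.
Nothing is forced directly, so branch on R2C3, whose candidates are 1 or 3. If R2C3 = 1: that forces R1C3 = 3, R1C4 = 9, R2C1 = 4, after which R2C4 would have to be in {8,9} for the 27 across but in {7} for the 16 down — contradiction. So R2C3 = 3.
R1C3 = 4 − 3 = 1 completes the 4 down.
Nothing is forced directly, so branch on R2C1, whose candidates are 2 or 4. If R2C1 = 4: then R1C1 would have to be in {3,4,5,6,7,8,9} for the 20 across but in {2} for the 6 down — contradiction. So R2C1 = 2.
R1C1 = 6 − 2 = 4 completes the 6 down.
Given what's placed, R1C4 must be 7 to fit the 20 across and 16 down.
R2C4 = 16 − 7 = 9 completes the 16 down.
R1C2 = 20 − 14 = 6 completes the 20 across.

4 6 1 7 2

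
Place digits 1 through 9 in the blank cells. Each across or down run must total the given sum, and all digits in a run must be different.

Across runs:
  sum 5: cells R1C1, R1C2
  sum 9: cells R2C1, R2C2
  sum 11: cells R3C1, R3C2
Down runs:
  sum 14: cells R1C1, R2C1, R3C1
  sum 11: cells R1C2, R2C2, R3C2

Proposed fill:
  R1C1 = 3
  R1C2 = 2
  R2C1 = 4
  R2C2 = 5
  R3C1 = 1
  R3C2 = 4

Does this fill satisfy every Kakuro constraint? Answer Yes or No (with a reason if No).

No — the down run R1C1–R3C1 sums to 8, not 14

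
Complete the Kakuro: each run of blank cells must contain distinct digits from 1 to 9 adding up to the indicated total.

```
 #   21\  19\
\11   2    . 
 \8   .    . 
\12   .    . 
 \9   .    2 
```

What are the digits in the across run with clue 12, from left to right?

R1C2 = 11 − 2 = 9 completes the 11 across.
R4C1 = 9 − 2 = 7 completes the 9 across.
R2C1 = 3: the only remaining digit allowed by both the 8 across and the 21 down.
R2C2 = 8 − 3 = 5 completes the 8 across.
R3C1 = 21 − 12 = 9 completes the 21 down.
R3C2 = 12 − 9 = 3 completes the 12 across.

9, 3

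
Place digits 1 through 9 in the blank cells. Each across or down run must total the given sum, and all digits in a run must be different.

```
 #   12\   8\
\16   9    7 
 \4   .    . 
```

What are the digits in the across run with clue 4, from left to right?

16 in 2 cells must be {7,9}; 4 in 2 cells must be {1,3}.
R2C1 = 12 − 9 = 3 completes the 12 down.
R2C2 = 4 − 3 = 1 completes the 4 across.

3 1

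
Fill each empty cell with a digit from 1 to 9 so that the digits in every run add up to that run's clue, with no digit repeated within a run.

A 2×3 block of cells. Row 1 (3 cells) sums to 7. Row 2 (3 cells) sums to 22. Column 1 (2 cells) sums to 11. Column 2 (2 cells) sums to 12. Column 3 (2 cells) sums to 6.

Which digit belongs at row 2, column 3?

5

7 in 3 cells must be {1,2,4}.
The 7 across and the 12 down share only 4, so (1,2) = 4.
(2,2) = 12 − 4 = 8 completes the 12 down.
Given what's placed, (2,3) must be 5 to fit the 22 across and 6 down.
(1,1) = 2: the only remaining digit allowed by both the 7 across and the 11 down.
(1,3) = 7 − 6 = 1 completes the 7 across.
(2,1) = 22 − 13 = 9 completes the 22 across.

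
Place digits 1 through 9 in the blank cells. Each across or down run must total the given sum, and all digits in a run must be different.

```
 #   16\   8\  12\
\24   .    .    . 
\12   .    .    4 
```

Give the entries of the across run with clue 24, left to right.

24 in 3 cells must be {7,8,9}; 16 in 2 cells must be {7,9}.
Only 7 fits R1C2 under both its across sum 24 and down sum 8.
R1C3 = 12 − 4 = 8 completes the 12 down.
R2C1 = 7: the only remaining digit allowed by both the 12 across and the 16 down.
R2C2 = 12 − 11 = 1 completes the 12 across.
R1C1 = 24 − 15 = 9 completes the 24 across.

9 7 8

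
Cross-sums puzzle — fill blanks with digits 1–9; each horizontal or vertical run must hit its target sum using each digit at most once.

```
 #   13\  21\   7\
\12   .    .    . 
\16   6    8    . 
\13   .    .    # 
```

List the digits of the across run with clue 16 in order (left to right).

6, 8, 2

R2C3 = 16 − 14 = 2 completes the 16 across.
R1C3 = 7 − 2 = 5 completes the 7 down.
No cell is forced outright now. R1C1 can only be 3 or 4 (the digits allowed by both its 12 across and its 13 down). If R1C1 = 4: then R1C2 would have to be in {3} for the 12 across but in {4,6,7,9} for the 21 down — contradiction. So R1C1 = 3.
R1C2 = 12 − 8 = 4 completes the 12 across.
R3C1 = 13 − 9 = 4 completes the 13 down.
R3C2 = 13 − 4 = 9 completes the 13 across.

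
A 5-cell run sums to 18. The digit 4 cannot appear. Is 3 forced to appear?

The only way to make 18 from 5 distinct digits under that restriction is {1,2,3,5,7}, which contains 3.

Yes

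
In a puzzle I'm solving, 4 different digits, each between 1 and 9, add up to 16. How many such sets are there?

4 distinct digits from 1–9 sum between 10 and 30.

8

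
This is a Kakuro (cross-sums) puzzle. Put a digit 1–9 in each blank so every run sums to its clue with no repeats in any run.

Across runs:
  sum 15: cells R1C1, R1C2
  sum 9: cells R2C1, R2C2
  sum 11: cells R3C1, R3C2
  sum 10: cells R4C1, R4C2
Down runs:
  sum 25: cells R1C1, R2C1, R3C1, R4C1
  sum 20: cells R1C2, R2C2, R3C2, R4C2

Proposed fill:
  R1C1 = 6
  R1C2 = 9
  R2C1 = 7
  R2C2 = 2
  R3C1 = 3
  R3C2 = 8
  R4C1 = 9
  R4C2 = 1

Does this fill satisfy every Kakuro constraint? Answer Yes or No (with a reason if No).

Across: 6+9=15; 7+2=9; 3+8=11; 9+1=10. Down: 6+7+3+9=25; 9+2+8+1=20. No digit repeats within any run.

Yes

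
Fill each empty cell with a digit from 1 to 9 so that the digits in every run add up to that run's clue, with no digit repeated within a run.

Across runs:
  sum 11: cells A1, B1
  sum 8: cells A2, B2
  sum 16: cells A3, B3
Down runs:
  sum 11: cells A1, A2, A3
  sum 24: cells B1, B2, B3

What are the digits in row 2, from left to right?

16 in 2 cells must be {7,9}; 24 in 3 cells must be {7,8,9}.
The 8 across and the 24 down share only 7, so B2 = 7.
The 16 across and the 11 down share only 7, so A3 = 7.
B3 = 16 − 7 = 9 completes the 16 across.
A1 = 3: the only remaining digit allowed by both the 11 across and the 11 down.
B1 = 11 − 3 = 8 completes the 11 across.
A2 = 8 − 7 = 1 completes the 8 across.

1 7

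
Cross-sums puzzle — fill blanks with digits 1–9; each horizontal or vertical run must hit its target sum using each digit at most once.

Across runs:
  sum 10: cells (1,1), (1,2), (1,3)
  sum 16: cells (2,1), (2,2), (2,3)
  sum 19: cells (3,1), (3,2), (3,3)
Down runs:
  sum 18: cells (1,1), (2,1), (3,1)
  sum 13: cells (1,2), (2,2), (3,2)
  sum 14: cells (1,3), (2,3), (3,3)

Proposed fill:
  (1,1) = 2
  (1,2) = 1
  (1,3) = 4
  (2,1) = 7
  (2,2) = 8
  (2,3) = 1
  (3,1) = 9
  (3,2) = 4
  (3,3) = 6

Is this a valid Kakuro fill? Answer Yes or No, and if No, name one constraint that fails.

No — the across run (1,1)–(1,3) sums to 7, not 10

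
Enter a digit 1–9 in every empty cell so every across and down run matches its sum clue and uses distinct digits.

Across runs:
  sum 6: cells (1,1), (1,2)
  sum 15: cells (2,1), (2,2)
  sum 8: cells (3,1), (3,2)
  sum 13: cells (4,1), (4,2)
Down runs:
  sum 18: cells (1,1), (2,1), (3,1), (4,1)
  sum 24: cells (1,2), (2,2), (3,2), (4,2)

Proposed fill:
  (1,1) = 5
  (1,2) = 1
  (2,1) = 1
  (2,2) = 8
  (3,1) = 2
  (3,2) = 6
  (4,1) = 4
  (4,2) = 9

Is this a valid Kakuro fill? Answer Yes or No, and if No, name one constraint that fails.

No — the down run (1,1)–(4,1) sums to 12, not 18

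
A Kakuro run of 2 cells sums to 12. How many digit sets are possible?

3

2 distinct digits from 1–9 sum between 3 and 17.
Enumerating: {3,9}, {4,8}, {5,7}.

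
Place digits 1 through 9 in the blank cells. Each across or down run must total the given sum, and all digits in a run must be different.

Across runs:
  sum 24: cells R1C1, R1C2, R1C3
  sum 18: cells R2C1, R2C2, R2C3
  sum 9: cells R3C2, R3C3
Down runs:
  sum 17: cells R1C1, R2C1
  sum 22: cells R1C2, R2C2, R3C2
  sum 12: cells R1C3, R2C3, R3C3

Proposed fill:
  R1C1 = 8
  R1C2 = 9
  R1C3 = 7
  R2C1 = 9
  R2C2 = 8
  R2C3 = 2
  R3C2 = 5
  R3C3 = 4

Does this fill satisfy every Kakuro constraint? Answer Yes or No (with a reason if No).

No — the down run R1C3–R3C3 sums to 13, not 12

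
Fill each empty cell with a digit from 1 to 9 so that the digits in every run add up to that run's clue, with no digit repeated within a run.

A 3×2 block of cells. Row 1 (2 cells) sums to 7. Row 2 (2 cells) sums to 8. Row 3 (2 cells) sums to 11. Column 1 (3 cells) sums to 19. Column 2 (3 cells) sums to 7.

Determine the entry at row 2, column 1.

7

7 in 3 cells must be {1,2,4}.
Nothing is forced directly, so branch on (3,2), whose candidates are 2 or 4. If (3,2) = 4: that forces (3,1) = 7, (2,1) = 3, after which (2,2) would have to be in {5} for the 8 across but in {1,2} for the 7 down — contradiction. So (3,2) = 2.
Given what's placed, (2,2) must be 1 to fit the 8 across and 7 down.
(3,1) = 11 − 2 = 9 completes the 11 across.
(1,2) = 7 − 3 = 4 completes the 7 down.
(2,1) = 8 − 1 = 7 completes the 8 across.
(1,1) = 7 − 4 = 3 completes the 7 across.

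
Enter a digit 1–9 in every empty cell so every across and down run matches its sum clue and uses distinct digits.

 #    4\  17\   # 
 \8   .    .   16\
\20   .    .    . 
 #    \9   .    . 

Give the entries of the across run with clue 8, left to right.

4 in 2 cells must be {1,3}; 16 in 2 cells must be {7,9}.
The 20 across and the 4 down share only 3, so R2C1 = 3.
R2C3 = 9: the only remaining digit allowed by both the 20 across and the 16 down.
R3C3 = 16 − 9 = 7 completes the 16 down.
R1C1 = 4 − 3 = 1 completes the 4 down.
R1C2 = 8 − 1 = 7 completes the 8 across.
R2C2 = 20 − 12 = 8 completes the 20 across.
R3C2 = 9 − 7 = 2 completes the 9 across.

1 7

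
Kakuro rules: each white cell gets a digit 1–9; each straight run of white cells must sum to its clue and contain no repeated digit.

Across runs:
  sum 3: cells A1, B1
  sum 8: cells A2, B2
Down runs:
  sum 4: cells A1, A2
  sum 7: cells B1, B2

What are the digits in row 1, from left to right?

1 2

3 in 2 cells must be {1,2}; 4 in 2 cells must be {1,3}.
The 3 across and the 4 down share only 1, so A1 = 1.
B1 = 3 − 1 = 2 completes the 3 across.
A2 = 4 − 1 = 3 completes the 4 down.
B2 = 8 − 3 = 5 completes the 8 across.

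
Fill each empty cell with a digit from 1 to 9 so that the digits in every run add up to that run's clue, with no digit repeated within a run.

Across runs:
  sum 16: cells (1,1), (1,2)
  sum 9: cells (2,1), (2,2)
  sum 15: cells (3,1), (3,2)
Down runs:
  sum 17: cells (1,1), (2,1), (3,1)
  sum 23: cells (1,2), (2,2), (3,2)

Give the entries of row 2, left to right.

16 in 2 cells must be {7,9}; 23 in 3 cells must be {6,8,9}.
The 16 across and the 23 down share only 9, so (1,2) = 9.
(1,1) = 16 − 9 = 7 completes the 16 across.
Nothing is forced directly, so branch on (2,2), whose candidates are 6 or 8. If (2,2) = 6: then (2,1) would have to be in {3} for the 9 across but in {1,2,4,6,8,9} for the 17 down — contradiction. So (2,2) = 8.
(2,1) = 9 − 8 = 1 completes the 9 across.
(3,1) = 17 − 8 = 9 completes the 17 down.
(3,2) = 15 − 9 = 6 completes the 15 across.

1 8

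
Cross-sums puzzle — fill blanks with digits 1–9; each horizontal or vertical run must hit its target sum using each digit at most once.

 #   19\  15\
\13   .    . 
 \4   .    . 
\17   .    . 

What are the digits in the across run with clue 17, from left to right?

9, 8

4 in 2 cells must be {1,3}; 17 in 2 cells must be {8,9}.
The 4 across and the 19 down share only 3, so R2C1 = 3.
R2C2 = 4 − 3 = 1 completes the 4 across.
Given what's placed, R3C1 must be 9 to fit the 17 across and 19 down.
R3C2 = 17 − 9 = 8 completes the 17 across.
R1C1 = 19 − 12 = 7 completes the 19 down.
R1C2 = 13 − 7 = 6 completes the 13 across.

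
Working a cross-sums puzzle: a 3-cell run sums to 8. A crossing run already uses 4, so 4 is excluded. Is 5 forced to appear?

The only way to make 8 from 3 distinct digits under that restriction is {1,2,5}, which contains 5.

Yes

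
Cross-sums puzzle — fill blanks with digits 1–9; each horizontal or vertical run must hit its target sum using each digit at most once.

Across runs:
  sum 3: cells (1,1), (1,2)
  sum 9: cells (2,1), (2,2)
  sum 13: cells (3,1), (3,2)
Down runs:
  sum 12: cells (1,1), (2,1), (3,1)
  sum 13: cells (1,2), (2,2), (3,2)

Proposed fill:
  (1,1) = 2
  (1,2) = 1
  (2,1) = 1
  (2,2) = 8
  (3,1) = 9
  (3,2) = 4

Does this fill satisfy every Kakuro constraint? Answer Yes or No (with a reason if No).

Yes

Across: 2+1=3; 1+8=9; 9+4=13. Down: 2+1+9=12; 1+8+4=13. No digit repeats within any run.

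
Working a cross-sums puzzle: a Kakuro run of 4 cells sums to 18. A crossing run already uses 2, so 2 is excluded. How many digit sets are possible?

4 distinct digits from 1–9 sum between 10 and 30.
Dropping sets that contain 2.
Enumerating: {1,3,5,9}, {1,3,6,8}, {1,4,5,8}, {1,4,6,7}, {3,4,5,6}.

5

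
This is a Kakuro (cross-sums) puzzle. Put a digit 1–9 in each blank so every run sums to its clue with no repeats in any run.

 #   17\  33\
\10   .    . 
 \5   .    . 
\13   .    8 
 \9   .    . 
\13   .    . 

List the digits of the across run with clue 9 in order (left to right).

3 6

R3C1 = 13 − 8 = 5 completes the 13 across.
Given what's placed, R5C1 must be 6 to fit the 13 across and 17 down.
R5C2 = 13 − 6 = 7 completes the 13 across.
No cell is forced outright now. R2C2 can only be 3 or 4 (the digits allowed by both its 5 across and its 33 down). If R2C2 = 4: that forces R1C2 = 9, R2C1 = 1, R4C2 = 5, after which R1C1 would have to be in {1} for the 10 across but in {2,3} for the 17 down — contradiction. So R2C2 = 3.
R2C1 = 5 − 3 = 2 completes the 5 across.
Given what's placed, R4C2 must be 6 to fit the 9 across and 33 down.
R1C2 = 33 − 24 = 9 completes the 33 down.
R4C1 = 9 − 6 = 3 completes the 9 across.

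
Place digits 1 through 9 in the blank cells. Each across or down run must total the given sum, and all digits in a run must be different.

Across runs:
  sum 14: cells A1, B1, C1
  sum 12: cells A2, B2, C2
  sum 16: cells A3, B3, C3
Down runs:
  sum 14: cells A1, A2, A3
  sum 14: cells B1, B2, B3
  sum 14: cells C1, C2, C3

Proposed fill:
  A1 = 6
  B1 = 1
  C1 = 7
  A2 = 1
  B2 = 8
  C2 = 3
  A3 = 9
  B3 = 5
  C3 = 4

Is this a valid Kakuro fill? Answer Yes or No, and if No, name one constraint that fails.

No — the down run A1–A3 sums to 16, not 14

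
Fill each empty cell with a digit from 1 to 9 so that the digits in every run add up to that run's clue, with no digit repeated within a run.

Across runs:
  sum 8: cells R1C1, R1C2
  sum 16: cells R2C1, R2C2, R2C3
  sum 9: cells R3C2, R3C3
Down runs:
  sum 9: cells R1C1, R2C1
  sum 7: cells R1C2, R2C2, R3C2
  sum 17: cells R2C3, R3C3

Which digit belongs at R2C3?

7 in 3 cells must be {1,2,4}; 17 in 2 cells must be {8,9}.
The 9 across and the 17 down share only 8, so R3C3 = 8.
R2C3 = 17 − 8 = 9 completes the 17 down.
R3C2 = 9 − 8 = 1 completes the 9 across.
R1C2 = 2: the only remaining digit allowed by both the 8 across and the 7 down.
R2C2 = 7 − 3 = 4 completes the 7 down.
R1C1 = 8 − 2 = 6 completes the 8 across.
R2C1 = 16 − 13 = 3 completes the 16 across.

9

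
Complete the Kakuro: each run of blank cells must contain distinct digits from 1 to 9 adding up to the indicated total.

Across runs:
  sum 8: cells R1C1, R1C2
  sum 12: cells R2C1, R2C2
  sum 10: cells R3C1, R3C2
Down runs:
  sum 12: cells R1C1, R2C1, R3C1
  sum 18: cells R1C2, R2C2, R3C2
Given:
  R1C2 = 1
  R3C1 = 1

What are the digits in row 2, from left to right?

4 8

R1C1 = 8 − 1 = 7 completes the 8 across.
R2C1 = 12 − 8 = 4 completes the 12 down.
R2C2 = 12 − 4 = 8 completes the 12 across.
R3C2 = 10 − 1 = 9 completes the 10 across.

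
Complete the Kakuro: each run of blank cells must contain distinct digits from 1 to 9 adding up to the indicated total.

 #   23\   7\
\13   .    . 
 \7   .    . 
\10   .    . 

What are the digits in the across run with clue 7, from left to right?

23 in 3 cells must be {6,8,9}; 7 in 3 cells must be {1,2,4}.
The 13 across and the 7 down share only 4, so R1C2 = 4.
The 7 across and the 23 down share only 6, so R2C1 = 6.
R2C2 = 7 − 6 = 1 completes the 7 across.
R3C2 = 7 − 5 = 2 completes the 7 down.
R1C1 = 13 − 4 = 9 completes the 13 across.
R3C1 = 10 − 2 = 8 completes the 10 across.

6, 1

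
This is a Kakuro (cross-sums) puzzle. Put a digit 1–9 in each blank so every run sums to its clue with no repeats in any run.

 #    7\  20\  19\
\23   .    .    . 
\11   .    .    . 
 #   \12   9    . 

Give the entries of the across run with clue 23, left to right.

6, 8, 9

23 in 3 cells must be {6,8,9}.
R1C1 = 6: only digit in both the 23-across and 7-down candidate sets.
Given what's placed, R1C2 must be 8 to fit the 23 across and 20 down.
R1C3 = 23 − 14 = 9 completes the 23 across.
R2C1 = 7 − 6 = 1 completes the 7 down.
R2C2 = 20 − 17 = 3 completes the 20 down.
R2C3 = 11 − 4 = 7 completes the 11 across.
R3C3 = 12 − 9 = 3 completes the 12 across.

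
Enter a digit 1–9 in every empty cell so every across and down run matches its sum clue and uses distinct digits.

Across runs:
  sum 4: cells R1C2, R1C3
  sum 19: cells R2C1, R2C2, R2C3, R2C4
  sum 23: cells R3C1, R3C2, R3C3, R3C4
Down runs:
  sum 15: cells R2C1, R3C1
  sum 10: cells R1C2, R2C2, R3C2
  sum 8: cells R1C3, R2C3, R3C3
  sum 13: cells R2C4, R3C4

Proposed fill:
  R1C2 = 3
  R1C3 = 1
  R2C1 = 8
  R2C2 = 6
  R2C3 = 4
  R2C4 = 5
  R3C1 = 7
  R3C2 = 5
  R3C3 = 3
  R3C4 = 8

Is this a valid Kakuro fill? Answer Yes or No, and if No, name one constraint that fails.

No — the down run R1C2–R3C2 sums to 14, not 10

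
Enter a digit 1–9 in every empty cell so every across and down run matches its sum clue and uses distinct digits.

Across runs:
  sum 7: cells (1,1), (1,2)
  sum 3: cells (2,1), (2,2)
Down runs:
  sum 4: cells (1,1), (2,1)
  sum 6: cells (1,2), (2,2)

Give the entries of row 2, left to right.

1 2

3 in 2 cells must be {1,2}; 4 in 2 cells must be {1,3}.
The 3 across and the 4 down share only 1, so (2,1) = 1.
(2,2) = 3 − 1 = 2 completes the 3 across.
(1,1) = 4 − 1 = 3 completes the 4 down.
(1,2) = 7 − 3 = 4 completes the 7 across.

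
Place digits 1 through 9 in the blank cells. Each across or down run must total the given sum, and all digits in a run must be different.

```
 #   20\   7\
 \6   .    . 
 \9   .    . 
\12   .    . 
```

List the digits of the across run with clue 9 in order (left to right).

7 2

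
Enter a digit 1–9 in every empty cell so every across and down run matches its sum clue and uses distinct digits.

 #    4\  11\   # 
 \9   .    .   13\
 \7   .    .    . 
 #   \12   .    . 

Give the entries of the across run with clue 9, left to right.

7 in 3 cells must be {1,2,4}; 4 in 2 cells must be {1,3}.
The 7 across and the 4 down share only 1, so R2C1 = 1.
R2C3 = 4: the only remaining digit allowed by both the 7 across and the 13 down.
R3C3 = 13 − 4 = 9 completes the 13 down.
R1C1 = 4 − 1 = 3 completes the 4 down.
R1C2 = 9 − 3 = 6 completes the 9 across.
R2C2 = 7 − 5 = 2 completes the 7 across.
R3C2 = 12 − 9 = 3 completes the 12 across.

3 6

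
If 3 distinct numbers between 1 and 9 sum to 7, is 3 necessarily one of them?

The only way to make 7 from 3 distinct digits is {1,2,4}, which does not contain 3.

No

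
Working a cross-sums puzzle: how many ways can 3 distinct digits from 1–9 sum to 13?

7

3 distinct digits from 1–9 sum between 6 and 24.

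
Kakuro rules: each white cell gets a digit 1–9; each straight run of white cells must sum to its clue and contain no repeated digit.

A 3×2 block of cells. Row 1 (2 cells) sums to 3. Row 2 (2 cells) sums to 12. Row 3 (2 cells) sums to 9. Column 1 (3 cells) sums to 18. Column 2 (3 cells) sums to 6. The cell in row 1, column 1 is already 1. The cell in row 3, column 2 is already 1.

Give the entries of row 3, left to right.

3 in 2 cells must be {1,2}; 6 in 3 cells must be {1,2,3}.
(1,2) = 3 − 1 = 2 completes the 3 across.
(2,2) = 6 − 3 = 3 completes the 6 down.
(3,1) = 9 − 1 = 8 completes the 9 across.
(2,1) = 12 − 3 = 9 completes the 12 across.

8, 1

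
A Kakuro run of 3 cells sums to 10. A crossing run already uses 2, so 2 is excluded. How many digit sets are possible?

3 distinct digits from 1–9 sum between 6 and 24.
Dropping sets that contain 2.
Enumerating: {1,3,6}, {1,4,5}.

2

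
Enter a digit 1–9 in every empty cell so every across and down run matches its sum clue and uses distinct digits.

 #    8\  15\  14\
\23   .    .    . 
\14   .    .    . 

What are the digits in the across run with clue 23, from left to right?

23 in 3 cells must be {6,8,9}.
The 23 across and the 8 down share only 6, so R1C1 = 6.
R2C1 = 8 − 6 = 2 completes the 8 down.
Nothing is forced directly, so branch on R1C2, whose candidates are 8 or 9. If R1C2 = 9: that forces R1C3 = 8, after which R2C2 would have to be in {3,4,5,7,8,9} for the 14 across but in {6} for the 15 down — contradiction. So R1C2 = 8.
R1C3 = 23 − 14 = 9 completes the 23 across.
R2C2 = 15 − 8 = 7 completes the 15 down.
R2C3 = 14 − 9 = 5 completes the 14 across.

6 8 9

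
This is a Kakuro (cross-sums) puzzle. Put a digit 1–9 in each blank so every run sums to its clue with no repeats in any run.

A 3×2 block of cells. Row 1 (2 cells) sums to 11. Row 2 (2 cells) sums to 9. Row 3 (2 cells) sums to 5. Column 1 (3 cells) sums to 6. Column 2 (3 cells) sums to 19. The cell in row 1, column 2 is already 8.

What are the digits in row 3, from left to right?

1 4

6 in 3 cells must be {1,2,3}.
(1,1) = 11 − 8 = 3 completes the 11 across.
No cell is forced outright now. (2,1) can only be 1 or 2 (the digits allowed by both its 9 across and its 6 down). If (2,1) = 1: then (2,2) would have to be in {8} for the 9 across but in {2,4,5,6,7,9} for the 19 down — contradiction. So (2,1) = 2.
(2,2) = 9 − 2 = 7 completes the 9 across.
(3,1) = 6 − 5 = 1 completes the 6 down.
(3,2) = 5 − 1 = 4 completes the 5 across.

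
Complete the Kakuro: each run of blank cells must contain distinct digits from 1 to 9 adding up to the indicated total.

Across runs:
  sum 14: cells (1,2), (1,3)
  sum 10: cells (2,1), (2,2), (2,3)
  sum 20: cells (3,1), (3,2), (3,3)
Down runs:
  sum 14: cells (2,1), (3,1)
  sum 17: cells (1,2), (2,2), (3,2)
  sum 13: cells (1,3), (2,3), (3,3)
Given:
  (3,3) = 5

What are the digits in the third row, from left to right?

9 6 5

(1,3) = 6: the only remaining digit allowed by both the 14 across and the 13 down.
(2,3) = 13 − 11 = 2 completes the 13 down.
(1,2) = 14 − 6 = 8 completes the 14 across.
Given what's placed, (2,1) must be 5 to fit the 10 across and 14 down.
(2,2) = 10 − 7 = 3 completes the 10 across.
(3,1) = 14 − 5 = 9 completes the 14 down.
(3,2) = 20 − 14 = 6 completes the 20 across.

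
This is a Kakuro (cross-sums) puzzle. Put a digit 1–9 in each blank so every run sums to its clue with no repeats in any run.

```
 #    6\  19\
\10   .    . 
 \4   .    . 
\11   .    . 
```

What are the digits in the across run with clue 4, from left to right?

4 in 2 cells must be {1,3}; 6 in 3 cells must be {1,2,3}.
The 4 across and the 19 down share only 3, so R2C2 = 3.
R2C1 = 4 − 3 = 1 completes the 4 across.
Nothing is forced directly, so branch on R1C1, whose candidates are 2 or 3. If R1C1 = 2: then R1C2 would have to be in {8} for the 10 across but in {7,9} for the 19 down — contradiction. So R1C1 = 3.
R1C2 = 10 − 3 = 7 completes the 10 across.
R3C1 = 6 − 4 = 2 completes the 6 down.
R3C2 = 11 − 2 = 9 completes the 11 across.

1 3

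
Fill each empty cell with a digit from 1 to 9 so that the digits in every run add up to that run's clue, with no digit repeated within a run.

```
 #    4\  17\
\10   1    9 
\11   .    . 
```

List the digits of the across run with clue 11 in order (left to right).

4 in 2 cells must be {1,3}; 17 in 2 cells must be {8,9}.
R2C1 = 4 − 1 = 3 completes the 4 down.
R2C2 = 11 − 3 = 8 completes the 11 across.

3 8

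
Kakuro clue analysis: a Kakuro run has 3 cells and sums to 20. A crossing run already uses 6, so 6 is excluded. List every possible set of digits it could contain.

3 distinct digits from 1–9 sum between 6 and 24.
Dropping sets that contain 6.

{3,8,9}; {4,7,9}; {5,7,8}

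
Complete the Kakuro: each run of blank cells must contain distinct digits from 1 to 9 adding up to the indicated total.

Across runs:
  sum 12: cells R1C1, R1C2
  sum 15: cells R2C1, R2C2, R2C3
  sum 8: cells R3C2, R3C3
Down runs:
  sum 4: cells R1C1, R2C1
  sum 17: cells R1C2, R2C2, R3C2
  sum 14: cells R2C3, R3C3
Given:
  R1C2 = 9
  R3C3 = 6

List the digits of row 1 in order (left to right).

3 9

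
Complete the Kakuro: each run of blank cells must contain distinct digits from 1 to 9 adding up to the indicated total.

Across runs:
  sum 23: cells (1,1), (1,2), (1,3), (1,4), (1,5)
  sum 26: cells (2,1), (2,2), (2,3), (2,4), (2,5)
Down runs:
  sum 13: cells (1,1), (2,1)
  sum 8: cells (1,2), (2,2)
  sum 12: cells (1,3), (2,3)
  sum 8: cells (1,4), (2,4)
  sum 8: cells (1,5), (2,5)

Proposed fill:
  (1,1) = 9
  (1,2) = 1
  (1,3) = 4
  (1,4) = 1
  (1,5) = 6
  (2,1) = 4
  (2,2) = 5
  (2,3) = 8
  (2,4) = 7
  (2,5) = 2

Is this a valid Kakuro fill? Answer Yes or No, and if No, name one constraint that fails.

No — the down run (1,2)–(2,2) sums to 6, not 8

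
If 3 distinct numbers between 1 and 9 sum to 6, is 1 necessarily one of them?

The only way to make 6 from 3 distinct digits is {1,2,3}, which contains 1.

Yes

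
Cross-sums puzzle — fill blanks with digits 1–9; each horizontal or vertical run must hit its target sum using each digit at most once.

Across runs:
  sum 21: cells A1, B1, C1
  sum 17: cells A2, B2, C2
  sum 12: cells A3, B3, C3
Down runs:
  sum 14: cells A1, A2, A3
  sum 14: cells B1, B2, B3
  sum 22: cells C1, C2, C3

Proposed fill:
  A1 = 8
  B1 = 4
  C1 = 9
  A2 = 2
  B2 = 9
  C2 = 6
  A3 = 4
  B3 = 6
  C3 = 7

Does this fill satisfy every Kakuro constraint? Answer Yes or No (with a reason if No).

No — the across run A3–C3 sums to 17, not 12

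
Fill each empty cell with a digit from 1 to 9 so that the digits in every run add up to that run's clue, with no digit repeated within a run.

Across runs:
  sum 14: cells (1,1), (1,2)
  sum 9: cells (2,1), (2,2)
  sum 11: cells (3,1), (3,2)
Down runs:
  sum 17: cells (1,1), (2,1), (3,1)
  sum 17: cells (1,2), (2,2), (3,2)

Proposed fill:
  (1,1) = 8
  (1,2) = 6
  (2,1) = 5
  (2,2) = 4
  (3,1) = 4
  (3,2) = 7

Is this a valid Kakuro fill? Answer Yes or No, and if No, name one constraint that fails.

Across: 8+6=14; 5+4=9; 4+7=11. Down: 8+5+4=17; 6+4+7=17. No digit repeats within any run.

Yes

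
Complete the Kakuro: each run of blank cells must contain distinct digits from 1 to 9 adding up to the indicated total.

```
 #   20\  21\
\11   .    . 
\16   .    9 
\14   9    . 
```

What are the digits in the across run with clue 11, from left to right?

16 in 2 cells must be {7,9}.
R2C1 = 16 − 9 = 7 completes the 16 across.
R3C2 = 14 − 9 = 5 completes the 14 across.
R1C1 = 20 − 16 = 4 completes the 20 down.
R1C2 = 11 − 4 = 7 completes the 11 across.

4 7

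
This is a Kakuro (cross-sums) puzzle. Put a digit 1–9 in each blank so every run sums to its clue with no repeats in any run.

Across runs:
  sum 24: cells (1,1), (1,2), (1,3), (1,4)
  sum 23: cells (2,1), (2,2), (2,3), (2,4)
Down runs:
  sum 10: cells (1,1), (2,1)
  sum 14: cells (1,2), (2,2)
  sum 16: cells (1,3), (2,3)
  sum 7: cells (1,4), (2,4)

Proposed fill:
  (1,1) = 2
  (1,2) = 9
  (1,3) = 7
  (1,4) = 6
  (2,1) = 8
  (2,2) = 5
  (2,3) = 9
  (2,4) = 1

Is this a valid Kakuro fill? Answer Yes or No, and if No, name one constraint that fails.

Across: 2+9+7+6=24; 8+5+9+1=23. Down: 2+8=10; 9+5=14; 7+9=16; 6+1=7. No digit repeats within any run.

Yes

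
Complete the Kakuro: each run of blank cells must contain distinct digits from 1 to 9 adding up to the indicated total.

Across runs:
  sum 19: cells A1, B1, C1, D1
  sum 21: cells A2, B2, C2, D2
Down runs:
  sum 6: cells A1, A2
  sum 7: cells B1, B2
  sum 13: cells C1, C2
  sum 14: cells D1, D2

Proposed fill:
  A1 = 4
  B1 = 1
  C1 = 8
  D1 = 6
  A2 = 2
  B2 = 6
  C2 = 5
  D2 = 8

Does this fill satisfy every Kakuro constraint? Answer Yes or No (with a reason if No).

Across: 4+1+8+6=19; 2+6+5+8=21. Down: 4+2=6; 1+6=7; 8+5=13; 6+8=14. No digit repeats within any run.

Yes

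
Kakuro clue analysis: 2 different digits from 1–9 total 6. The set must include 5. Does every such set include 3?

No

The only way to make 6 from 2 distinct digits under that restriction is {1,5}, which does not contain 3.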